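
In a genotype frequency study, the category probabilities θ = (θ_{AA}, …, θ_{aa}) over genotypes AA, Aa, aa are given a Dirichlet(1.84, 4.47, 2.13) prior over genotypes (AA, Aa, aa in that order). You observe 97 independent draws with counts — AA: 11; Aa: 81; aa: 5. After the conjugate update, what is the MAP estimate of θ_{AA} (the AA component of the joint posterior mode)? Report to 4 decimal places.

0.1156

The Dirichlet prior is conjugate to the Multinomial likelihood: each posterior αⱼ = prior αⱼ + observed count nⱼ.
Posterior concentration: (12.84, 85.47, 7.13), total = 105.44.
Joint mode component: (α_{AA}−1)/(Σα−K) = 11.84/102.44 = 0.1156.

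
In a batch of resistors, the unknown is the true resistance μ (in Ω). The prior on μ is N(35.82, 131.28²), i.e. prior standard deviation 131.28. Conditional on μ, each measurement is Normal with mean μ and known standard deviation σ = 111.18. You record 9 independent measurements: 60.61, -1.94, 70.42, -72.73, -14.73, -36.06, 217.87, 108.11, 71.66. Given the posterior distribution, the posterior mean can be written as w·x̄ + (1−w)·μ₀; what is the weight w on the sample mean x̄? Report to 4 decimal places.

0.9262

For Normal data with known variance σ², a Normal(μ₀, σ₀²) prior on μ is conjugate. Posterior precision = 1/σ₀² + n/σ²; posterior mean is the precision-weighted average of μ₀ and x̄.
σ₀² = 131.28² = 17234.4384, σ² = 111.18² = 12360.9924. Prior precision 1/σ₀² = 1/17234.4384; data precision n/σ² = 9/12360.9924.
w = (n/σ²)/(1/σ₀² + n/σ²) = n·σ₀²/(σ² + n·σ₀²) = 9·17234.4384/(12360.9924 + 9·17234.4384) = 155109.9456/167470.938 = 0.9262.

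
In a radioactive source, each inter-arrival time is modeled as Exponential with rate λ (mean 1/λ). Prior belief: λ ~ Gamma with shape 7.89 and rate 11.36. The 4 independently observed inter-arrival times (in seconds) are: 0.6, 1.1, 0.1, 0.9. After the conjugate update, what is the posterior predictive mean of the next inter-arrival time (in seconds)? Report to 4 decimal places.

1.2911

With a Gamma(shape α, rate β) prior on the exponential rate λ, the posterior after n observations with total T = Σxᵢ is Gamma(α+n, β+T).
Sum of observations T = 2.7 seconds; n = 4.
Posterior: Gamma(7.89+4, 11.36+2.7) = Gamma(11.89, 14.06).
The predictive distribution for the next observation is Lomax; its mean is β/(α−1) = 14.06/10.89 = 1.2911.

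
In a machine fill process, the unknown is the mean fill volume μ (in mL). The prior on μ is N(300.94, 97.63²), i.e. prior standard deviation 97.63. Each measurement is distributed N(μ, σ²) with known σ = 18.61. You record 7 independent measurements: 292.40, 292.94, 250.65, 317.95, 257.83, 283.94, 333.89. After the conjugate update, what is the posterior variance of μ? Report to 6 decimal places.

49.220524

For Normal data with known variance σ², a Normal(μ₀, σ₀²) prior on μ is conjugate. Posterior precision = 1/σ₀² + n/σ²; posterior mean is the precision-weighted average of μ₀ and x̄.
σ₀² = 97.63² = 9531.6169, σ² = 18.61² = 346.3321; σ² + n·σ₀² = 346.3321 + 7·9531.6169 = 67067.6504.
Posterior precision = 1/σ₀² + n/σ² = 1/9531.6169 + 7/346.3321 = (σ² + n·σ₀²)/(σ₀²σ²) = 67067.6504/(9531.6169·346.3321); posterior variance σₙ² = σ₀²σ²/(σ² + n·σ₀²) = 9531.6169·346.3321/67067.6504 = 49.220524.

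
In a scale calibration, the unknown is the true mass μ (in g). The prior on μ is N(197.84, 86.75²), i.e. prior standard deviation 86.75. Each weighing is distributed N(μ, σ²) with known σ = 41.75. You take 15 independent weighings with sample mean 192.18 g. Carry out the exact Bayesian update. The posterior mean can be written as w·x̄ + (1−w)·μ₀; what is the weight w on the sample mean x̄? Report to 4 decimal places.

0.9848

For Normal data with known variance σ², a Normal(μ₀, σ₀²) prior on μ is conjugate. Posterior precision = 1/σ₀² + n/σ²; posterior mean is the precision-weighted average of μ₀ and x̄.
σ₀² = 86.75² = 7525.5625, σ² = 41.75² = 1743.0625. Prior precision 1/σ₀² = 1/7525.5625; data precision n/σ² = 15/1743.0625.
w = (n/σ²)/(1/σ₀² + n/σ²) = n·σ₀²/(σ² + n·σ₀²) = 15·7525.5625/(1743.0625 + 15·7525.5625) = 112883.4375/114626.5 = 0.9848.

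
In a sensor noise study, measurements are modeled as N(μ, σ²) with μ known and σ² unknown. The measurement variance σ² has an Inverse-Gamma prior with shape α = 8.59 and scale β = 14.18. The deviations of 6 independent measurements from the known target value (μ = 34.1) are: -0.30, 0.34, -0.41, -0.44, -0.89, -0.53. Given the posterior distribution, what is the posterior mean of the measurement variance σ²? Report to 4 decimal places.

With known mean μ and an Inverse-Gamma(α, β) prior on σ², the Normal likelihood is conjugate: posterior is Inv-Gamma(α + n/2, β + Σ(xᵢ−μ)²/2).
Σ(xᵢ−μ)² = (-0.30)² + (0.34)² + (-0.41)² + (-0.44)² + (-0.89)² + (-0.53)² = 1.6403.
Posterior: Inv-Gamma(8.59 + 6/2, 14.18 + 1.6403/2) = Inv-Gamma(11.59, 15.00015).
E[σ²|data] = β/(α−1) = 15.00015/10.59 = 1.4164.

1.4164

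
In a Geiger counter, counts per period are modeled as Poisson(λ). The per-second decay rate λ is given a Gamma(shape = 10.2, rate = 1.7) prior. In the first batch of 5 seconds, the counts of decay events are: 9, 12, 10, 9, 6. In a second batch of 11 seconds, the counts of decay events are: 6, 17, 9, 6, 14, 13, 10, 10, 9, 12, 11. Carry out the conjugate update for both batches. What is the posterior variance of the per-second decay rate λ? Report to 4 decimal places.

With a Gamma(shape α, rate β) prior, the Poisson likelihood is conjugate: the posterior is Gamma(α + ΣXᵢ, β + n).
Batch 1: sum of counts S = 46 over n = 5 seconds.
After batch 1: Gamma(α+S, β+n) = Gamma(10.2+46, 1.7+5) = Gamma(56.2, 6.7).
Batch 2: sum of counts S = 117 over n = 11 seconds.
After batch 2: Gamma(α+S, β+n) = Gamma(56.2+117, 6.7+11) = Gamma(173.2, 17.7).
Var = α/β² = 173.2/17.7² = 0.5528.

0.5528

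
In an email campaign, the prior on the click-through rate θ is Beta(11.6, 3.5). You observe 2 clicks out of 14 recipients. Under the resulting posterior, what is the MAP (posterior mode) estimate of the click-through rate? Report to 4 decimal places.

0.4649

The Beta prior is conjugate to a Binomial/Bernoulli likelihood; the update adds successes to α and failures to β.
Posterior: Beta(α+k, β+n−k) = Beta(11.6+2, 3.5+12) = Beta(13.6, 15.5).
Mode of Beta(a,b) for a,b>1 is (a−1)/(a+b−2) = 12.6/27.1 = 0.4649.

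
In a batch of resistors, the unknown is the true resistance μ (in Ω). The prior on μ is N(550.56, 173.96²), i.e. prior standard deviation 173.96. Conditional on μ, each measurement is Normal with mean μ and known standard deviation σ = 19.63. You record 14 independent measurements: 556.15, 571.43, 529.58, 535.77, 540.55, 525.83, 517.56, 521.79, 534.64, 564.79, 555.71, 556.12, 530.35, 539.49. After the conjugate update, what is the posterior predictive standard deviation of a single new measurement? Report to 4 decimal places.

20.3184

For Normal data with known variance σ², a Normal(μ₀, σ₀²) prior on μ is conjugate. Posterior precision = 1/σ₀² + n/σ²; posterior mean is the precision-weighted average of μ₀ and x̄.
σ₀² = 173.96² = 30262.0816, σ² = 19.63² = 385.3369; σ² + n·σ₀² = 385.3369 + 14·30262.0816 = 424054.4793.
Posterior precision = 1/σ₀² + n/σ² = 1/30262.0816 + 14/385.3369 = (σ² + n·σ₀²)/(σ₀²σ²) = 424054.4793/(30262.0816·385.3369); posterior variance σₙ² = σ₀²σ²/(σ² + n·σ₀²) = 30262.0816·385.3369/424054.4793 = 27.499053.
Predictive variance for one new observation = σₙ² + σ² = 30262.0816·385.3369/424054.4793 + 385.3369 = σ²·(σ₀² + 424054.4793)/424054.4793 = 385.3369·454316.5609/424054.4793 = 412.835953; SD = √(385.3369·454316.5609/424054.4793) = 20.3184.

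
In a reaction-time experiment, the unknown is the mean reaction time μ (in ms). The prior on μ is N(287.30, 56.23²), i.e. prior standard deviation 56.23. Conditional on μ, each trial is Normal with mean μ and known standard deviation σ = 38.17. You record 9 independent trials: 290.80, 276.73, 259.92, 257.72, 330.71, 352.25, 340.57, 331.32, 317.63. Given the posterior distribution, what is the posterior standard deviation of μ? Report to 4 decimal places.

12.4096

For Normal data with known variance σ², a Normal(μ₀, σ₀²) prior on μ is conjugate. Posterior precision = 1/σ₀² + n/σ²; posterior mean is the precision-weighted average of μ₀ and x̄.
σ₀² = 56.23² = 3161.8129, σ² = 38.17² = 1456.9489; σ² + n·σ₀² = 1456.9489 + 9·3161.8129 = 29913.265.
Posterior precision = 1/σ₀² + n/σ² = 1/3161.8129 + 9/1456.9489 = (σ² + n·σ₀²)/(σ₀²σ²) = 29913.265/(3161.8129·1456.9489); posterior variance σₙ² = σ₀²σ²/(σ² + n·σ₀²) = 3161.8129·1456.9489/29913.265 = 153.998563.
Posterior SD = √σₙ² = √(3161.8129·1456.9489/29913.265) = 12.4096.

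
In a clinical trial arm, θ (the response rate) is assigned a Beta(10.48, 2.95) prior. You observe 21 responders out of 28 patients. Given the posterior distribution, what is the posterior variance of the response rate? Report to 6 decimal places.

0.004301

The Beta prior is conjugate to a Binomial/Bernoulli likelihood; the update adds successes to α and failures to β.
Posterior: Beta(α+k, β+n−k) = Beta(10.48+21, 2.95+7) = Beta(31.48, 9.95).
Var = αβ/((α+β)²(α+β+1)) = 31.48·9.95/(41.43²·42.43) = 0.004301.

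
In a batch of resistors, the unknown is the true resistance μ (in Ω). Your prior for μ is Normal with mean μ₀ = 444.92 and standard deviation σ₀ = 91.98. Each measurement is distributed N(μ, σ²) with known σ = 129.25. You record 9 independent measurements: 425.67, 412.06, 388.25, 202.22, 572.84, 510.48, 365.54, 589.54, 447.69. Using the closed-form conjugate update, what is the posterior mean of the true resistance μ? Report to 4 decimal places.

436.7201

For Normal data with known variance σ², a Normal(μ₀, σ₀²) prior on μ is conjugate. Posterior precision = 1/σ₀² + n/σ²; posterior mean is the precision-weighted average of μ₀ and x̄.
Σxᵢ = 425.67 + 412.06 + 388.25 + 202.22 + 572.84 + 510.48 + 365.54 + 589.54 + 447.69 = 3914.29, so n·x̄ = 3914.29.
σ₀² = 91.98² = 8460.3204, σ² = 129.25² = 16705.5625; σ² + n·σ₀² = 16705.5625 + 9·8460.3204 = 92848.4461.
Posterior mean = (μ₀/σ₀² + n·x̄/σ²)/(1/σ₀² + n/σ²) = (σ²·μ₀ + σ₀²·n·x̄)/(σ² + n·σ₀²) = (16705.5625·444.92 + 8460.3204·3914.29)/92848.4461 = 40548786.406016/92848.4461 = 436.7201.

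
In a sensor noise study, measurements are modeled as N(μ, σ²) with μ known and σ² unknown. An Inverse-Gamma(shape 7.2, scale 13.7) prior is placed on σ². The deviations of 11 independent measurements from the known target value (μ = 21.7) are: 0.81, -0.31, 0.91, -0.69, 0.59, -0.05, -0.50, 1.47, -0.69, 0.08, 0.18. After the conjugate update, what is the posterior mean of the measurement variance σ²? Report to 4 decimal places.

1.3988

With known mean μ and an Inverse-Gamma(α, β) prior on σ², the Normal likelihood is conjugate: posterior is Inv-Gamma(α + n/2, β + Σ(xᵢ−μ)²/2).
Σ(xᵢ−μ)² = (0.81)² + (-0.31)² + (0.91)² + (-0.69)² + (0.59)² + (-0.05)² + (-0.50)² + (1.47)² + (-0.69)² + (0.08)² + (0.18)² = 5.3328.
Posterior: Inv-Gamma(7.2 + 11/2, 13.7 + 5.3328/2) = Inv-Gamma(12.70, 16.36640).
E[σ²|data] = β/(α−1) = 16.36640/11.70 = 1.3988.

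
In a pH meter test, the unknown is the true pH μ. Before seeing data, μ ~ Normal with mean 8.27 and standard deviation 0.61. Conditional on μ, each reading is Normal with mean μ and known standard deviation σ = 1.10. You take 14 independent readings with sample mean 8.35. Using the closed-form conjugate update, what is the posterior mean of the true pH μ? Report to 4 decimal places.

8.3349

For Normal data with known variance σ², a Normal(μ₀, σ₀²) prior on μ is conjugate. Posterior precision = 1/σ₀² + n/σ²; posterior mean is the precision-weighted average of μ₀ and x̄.
n·x̄ = 14·8.35 = 116.9.
σ₀² = 0.61² = 0.3721, σ² = 1.10² = 1.21; σ² + n·σ₀² = 1.21 + 14·0.3721 = 6.4194.
Posterior mean = (μ₀/σ₀² + n·x̄/σ²)/(1/σ₀² + n/σ²) = (σ²·μ₀ + σ₀²·n·x̄)/(σ² + n·σ₀²) = (1.21·8.27 + 0.3721·116.9)/6.4194 = 53.50519/6.4194 = 8.3349.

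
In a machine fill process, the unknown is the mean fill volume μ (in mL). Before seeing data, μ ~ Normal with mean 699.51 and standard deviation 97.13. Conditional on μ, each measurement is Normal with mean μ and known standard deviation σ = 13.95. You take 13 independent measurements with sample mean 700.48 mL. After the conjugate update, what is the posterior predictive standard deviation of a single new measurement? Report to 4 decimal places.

14.4758

For Normal data with known variance σ², a Normal(μ₀, σ₀²) prior on μ is conjugate. Posterior precision = 1/σ₀² + n/σ²; posterior mean is the precision-weighted average of μ₀ and x̄.
σ₀² = 97.13² = 9434.2369, σ² = 13.95² = 194.6025; σ² + n·σ₀² = 194.6025 + 13·9434.2369 = 122839.6822.
Posterior precision = 1/σ₀² + n/σ² = 1/9434.2369 + 13/194.6025 = (σ² + n·σ₀²)/(σ₀²σ²) = 122839.6822/(9434.2369·194.6025); posterior variance σₙ² = σ₀²σ²/(σ² + n·σ₀²) = 9434.2369·194.6025/122839.6822 = 14.945709.
Predictive variance for one new observation = σₙ² + σ² = 9434.2369·194.6025/122839.6822 + 194.6025 = σ²·(σ₀² + 122839.6822)/122839.6822 = 194.6025·132273.9191/122839.6822 = 209.548209; SD = √(194.6025·132273.9191/122839.6822) = 14.4758.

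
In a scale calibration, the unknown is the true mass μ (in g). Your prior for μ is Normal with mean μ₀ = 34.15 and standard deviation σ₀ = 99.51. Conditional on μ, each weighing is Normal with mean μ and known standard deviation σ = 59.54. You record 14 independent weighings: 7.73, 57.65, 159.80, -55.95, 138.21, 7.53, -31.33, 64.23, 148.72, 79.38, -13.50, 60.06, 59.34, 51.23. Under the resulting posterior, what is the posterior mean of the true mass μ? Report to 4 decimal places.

51.9101

For Normal data with known variance σ², a Normal(μ₀, σ₀²) prior on μ is conjugate. Posterior precision = 1/σ₀² + n/σ²; posterior mean is the precision-weighted average of μ₀ and x̄.
Σxᵢ = 7.73 + 57.65 + 159.80 + (-55.95) + 138.21 + 7.53 + (-31.33) + 64.23 + 148.72 + 79.38 + (-13.50) + 60.06 + 59.34 + 51.23 = 733.1, so n·x̄ = 733.1.
σ₀² = 99.51² = 9902.2401, σ² = 59.54² = 3545.0116; σ² + n·σ₀² = 3545.0116 + 14·9902.2401 = 142176.373.
Posterior mean = (μ₀/σ₀² + n·x̄/σ²)/(1/σ₀² + n/σ²) = (σ²·μ₀ + σ₀²·n·x̄)/(σ² + n·σ₀²) = (3545.0116·34.15 + 9902.2401·733.1)/142176.373 = 7380394.36345/142176.373 = 51.9101.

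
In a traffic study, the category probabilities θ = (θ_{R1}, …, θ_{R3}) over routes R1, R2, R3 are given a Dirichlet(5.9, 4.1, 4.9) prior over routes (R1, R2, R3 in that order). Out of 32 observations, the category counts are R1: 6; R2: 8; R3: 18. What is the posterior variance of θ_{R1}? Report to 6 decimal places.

0.003953

The Dirichlet prior is conjugate to the Multinomial likelihood: each posterior αⱼ = prior αⱼ + observed count nⱼ.
Posterior concentration: (11.9, 12.1, 22.9), total = 46.9.
Var[θ_j] = α_j(Σα−α_j)/((Σα)²(Σα+1)) = 11.9·35.0/(46.9²·47.9) = 0.003953.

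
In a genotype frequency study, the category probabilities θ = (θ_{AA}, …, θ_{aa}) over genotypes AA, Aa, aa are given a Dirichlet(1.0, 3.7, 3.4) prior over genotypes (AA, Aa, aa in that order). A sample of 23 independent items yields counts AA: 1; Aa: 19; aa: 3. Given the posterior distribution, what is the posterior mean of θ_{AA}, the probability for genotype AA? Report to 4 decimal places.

The Dirichlet prior is conjugate to the Multinomial likelihood: each posterior αⱼ = prior αⱼ + observed count nⱼ.
Posterior concentration: (2.0, 22.7, 6.4), total = 31.1.
E[θ_{AA}|data] = α_{AA}/Σα = 2.0/31.1 = 0.0643.

0.0643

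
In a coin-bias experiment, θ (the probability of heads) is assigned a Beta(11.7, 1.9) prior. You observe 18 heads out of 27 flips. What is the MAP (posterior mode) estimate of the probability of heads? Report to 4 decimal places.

0.7435

The Beta prior is conjugate to a Binomial/Bernoulli likelihood; the update adds successes to α and failures to β.
Posterior: Beta(α+k, β+n−k) = Beta(11.7+18, 1.9+9) = Beta(29.7, 10.9).
Mode of Beta(a,b) for a,b>1 is (a−1)/(a+b−2) = 28.7/38.6 = 0.7435.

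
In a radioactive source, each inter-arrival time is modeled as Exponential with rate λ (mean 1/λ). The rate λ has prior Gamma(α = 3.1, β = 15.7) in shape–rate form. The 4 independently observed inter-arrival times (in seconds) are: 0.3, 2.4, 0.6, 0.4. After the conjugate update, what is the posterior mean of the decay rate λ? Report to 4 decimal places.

With a Gamma(shape α, rate β) prior on the exponential rate λ, the posterior after n observations with total T = Σxᵢ is Gamma(α+n, β+T).
Sum of observations T = 3.7 seconds; n = 4.
Posterior: Gamma(3.1+4, 15.7+3.7) = Gamma(7.1, 19.4).
Posterior mean of λ = α/β = 7.1/19.4 = 0.3660.

0.3660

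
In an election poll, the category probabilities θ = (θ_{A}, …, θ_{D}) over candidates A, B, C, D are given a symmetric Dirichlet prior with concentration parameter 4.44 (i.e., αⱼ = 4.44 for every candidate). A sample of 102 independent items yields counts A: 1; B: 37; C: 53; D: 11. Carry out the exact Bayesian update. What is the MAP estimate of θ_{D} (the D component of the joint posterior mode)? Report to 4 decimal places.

0.1247

The Dirichlet prior is conjugate to the Multinomial likelihood: each posterior αⱼ = prior αⱼ + observed count nⱼ.
Posterior concentration: (5.44, 41.44, 57.44, 15.44), total = 119.76.
Joint mode component: (α_{D}−1)/(Σα−K) = 14.44/115.76 = 0.1247.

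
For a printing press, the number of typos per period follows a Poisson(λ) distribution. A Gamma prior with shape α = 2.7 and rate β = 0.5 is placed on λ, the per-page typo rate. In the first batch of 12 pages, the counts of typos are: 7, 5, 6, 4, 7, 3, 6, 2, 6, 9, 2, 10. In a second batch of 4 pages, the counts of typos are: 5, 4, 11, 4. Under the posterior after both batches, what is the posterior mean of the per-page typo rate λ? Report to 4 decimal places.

With a Gamma(shape α, rate β) prior, the Poisson likelihood is conjugate: the posterior is Gamma(α + ΣXᵢ, β + n).
Batch 1: sum of counts S = 67 over n = 12 pages.
After batch 1: Gamma(α+S, β+n) = Gamma(2.7+67, 0.5+12) = Gamma(69.7, 12.5).
Batch 2: sum of counts S = 24 over n = 4 pages.
After batch 2: Gamma(α+S, β+n) = Gamma(69.7+24, 12.5+4) = Gamma(93.7, 16.5).
Posterior mean = α/β = 93.7/16.5 = 5.6788.

5.6788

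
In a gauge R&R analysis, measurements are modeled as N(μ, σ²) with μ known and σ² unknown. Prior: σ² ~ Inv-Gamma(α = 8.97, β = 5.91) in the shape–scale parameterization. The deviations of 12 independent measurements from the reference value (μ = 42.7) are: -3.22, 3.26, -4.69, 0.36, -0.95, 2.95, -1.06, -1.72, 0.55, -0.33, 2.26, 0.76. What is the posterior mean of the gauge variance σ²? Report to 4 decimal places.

With known mean μ and an Inverse-Gamma(α, β) prior on σ², the Normal likelihood is conjugate: posterior is Inv-Gamma(α + n/2, β + Σ(xᵢ−μ)²/2).
Σ(xᵢ−μ)² = (-3.22)² + (3.26)² + (-4.69)² + (0.36)² + (-0.95)² + (2.95)² + (-1.06)² + (-1.72)² + (0.55)² + (-0.33)² + (2.26)² + (0.76)² = 62.9053.
Posterior: Inv-Gamma(8.97 + 12/2, 5.91 + 62.9053/2) = Inv-Gamma(14.97, 37.36265).
E[σ²|data] = β/(α−1) = 37.36265/13.97 = 2.6745.

2.6745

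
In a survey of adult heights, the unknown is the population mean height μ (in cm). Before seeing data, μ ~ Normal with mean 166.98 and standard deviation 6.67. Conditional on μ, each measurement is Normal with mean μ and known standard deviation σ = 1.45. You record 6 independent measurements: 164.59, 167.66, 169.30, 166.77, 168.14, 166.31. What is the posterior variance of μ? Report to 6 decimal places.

For Normal data with known variance σ², a Normal(μ₀, σ₀²) prior on μ is conjugate. Posterior precision = 1/σ₀² + n/σ²; posterior mean is the precision-weighted average of μ₀ and x̄.
σ₀² = 6.67² = 44.4889, σ² = 1.45² = 2.1025; σ² + n·σ₀² = 2.1025 + 6·44.4889 = 269.0359.
Posterior precision = 1/σ₀² + n/σ² = 1/44.4889 + 6/2.1025 = (σ² + n·σ₀²)/(σ₀²σ²) = 269.0359/(44.4889·2.1025); posterior variance σₙ² = σ₀²σ²/(σ² + n·σ₀²) = 44.4889·2.1025/269.0359 = 0.347678.

0.347678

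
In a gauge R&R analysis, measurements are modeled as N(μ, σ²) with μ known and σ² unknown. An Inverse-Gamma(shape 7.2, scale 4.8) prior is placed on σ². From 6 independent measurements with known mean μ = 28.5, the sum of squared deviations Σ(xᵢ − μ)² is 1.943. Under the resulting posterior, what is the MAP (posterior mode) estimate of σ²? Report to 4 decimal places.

0.5153

With known mean μ and an Inverse-Gamma(α, β) prior on σ², the Normal likelihood is conjugate: posterior is Inv-Gamma(α + n/2, β + Σ(xᵢ−μ)²/2).
Posterior: Inv-Gamma(7.2 + 6/2, 4.8 + 1.943/2) = Inv-Gamma(10.20, 5.7715).
Mode = β/(α+1) = 5.7715/11.20 = 0.5153.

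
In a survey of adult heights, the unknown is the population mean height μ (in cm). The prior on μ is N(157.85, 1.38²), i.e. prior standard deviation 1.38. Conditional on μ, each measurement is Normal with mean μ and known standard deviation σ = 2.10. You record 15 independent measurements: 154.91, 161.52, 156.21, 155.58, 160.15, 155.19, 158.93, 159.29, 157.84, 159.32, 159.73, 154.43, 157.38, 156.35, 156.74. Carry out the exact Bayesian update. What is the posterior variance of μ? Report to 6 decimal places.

For Normal data with known variance σ², a Normal(μ₀, σ₀²) prior on μ is conjugate. Posterior precision = 1/σ₀² + n/σ²; posterior mean is the precision-weighted average of μ₀ and x̄.
σ₀² = 1.38² = 1.9044, σ² = 2.10² = 4.41; σ² + n·σ₀² = 4.41 + 15·1.9044 = 32.976.
Posterior precision = 1/σ₀² + n/σ² = 1/1.9044 + 15/4.41 = (σ² + n·σ₀²)/(σ₀²σ²) = 32.976/(1.9044·4.41); posterior variance σₙ² = σ₀²σ²/(σ² + n·σ₀²) = 1.9044·4.41/32.976 = 0.254682.

0.254682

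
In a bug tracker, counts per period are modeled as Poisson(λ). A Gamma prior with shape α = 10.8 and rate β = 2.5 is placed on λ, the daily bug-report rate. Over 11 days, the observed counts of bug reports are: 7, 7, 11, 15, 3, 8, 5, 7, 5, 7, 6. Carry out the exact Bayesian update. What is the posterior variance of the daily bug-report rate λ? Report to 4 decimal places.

0.5037

With a Gamma(shape α, rate β) prior, the Poisson likelihood is conjugate: the posterior is Gamma(α + ΣXᵢ, β + n).
Sum of counts S = 81 over n = 11 days.
Posterior: Gamma(α+S, β+n) = Gamma(10.8+81, 2.5+11) = Gamma(91.8, 13.5).
Var = α/β² = 91.8/13.5² = 0.5037.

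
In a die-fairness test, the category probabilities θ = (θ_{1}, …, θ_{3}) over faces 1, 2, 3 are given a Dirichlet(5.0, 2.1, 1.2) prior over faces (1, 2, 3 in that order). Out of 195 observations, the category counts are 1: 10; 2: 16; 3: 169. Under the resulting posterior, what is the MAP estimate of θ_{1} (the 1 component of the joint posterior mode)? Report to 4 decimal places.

The Dirichlet prior is conjugate to the Multinomial likelihood: each posterior αⱼ = prior αⱼ + observed count nⱼ.
Posterior concentration: (15.0, 18.1, 170.2), total = 203.3.
Joint mode component: (α_{1}−1)/(Σα−K) = 14.0/200.3 = 0.0699.

0.0699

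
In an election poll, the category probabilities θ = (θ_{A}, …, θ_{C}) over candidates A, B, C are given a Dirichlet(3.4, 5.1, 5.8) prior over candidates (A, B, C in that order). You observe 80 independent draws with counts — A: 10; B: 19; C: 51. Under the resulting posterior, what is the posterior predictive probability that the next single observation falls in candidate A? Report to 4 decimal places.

0.1421

The Dirichlet prior is conjugate to the Multinomial likelihood: each posterior αⱼ = prior αⱼ + observed count nⱼ.
Posterior concentration: (13.4, 24.1, 56.8), total = 94.3.
P(next = A | data) = α_{A}/Σα = 0.1421.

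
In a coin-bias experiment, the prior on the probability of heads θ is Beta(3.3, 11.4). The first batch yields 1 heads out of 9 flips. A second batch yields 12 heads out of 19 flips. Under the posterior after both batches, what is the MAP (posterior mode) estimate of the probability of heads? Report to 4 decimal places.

The Beta prior is conjugate to a Binomial/Bernoulli likelihood; the update adds successes to α and failures to β.
After batch 1: Beta(3.3+1, 11.4+8) = Beta(4.3, 19.4).
After batch 2: Beta(4.3+12, 19.4+7) = Beta(16.3, 26.4).
Mode of Beta(a,b) for a,b>1 is (a−1)/(a+b−2) = 15.3/40.7 = 0.3759.

0.3759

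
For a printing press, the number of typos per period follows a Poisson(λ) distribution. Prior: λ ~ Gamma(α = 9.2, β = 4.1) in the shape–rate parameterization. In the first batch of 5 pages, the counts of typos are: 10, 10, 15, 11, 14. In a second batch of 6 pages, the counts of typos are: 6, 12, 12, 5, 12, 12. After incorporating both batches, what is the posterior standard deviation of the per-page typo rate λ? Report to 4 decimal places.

0.7498

With a Gamma(shape α, rate β) prior, the Poisson likelihood is conjugate: the posterior is Gamma(α + ΣXᵢ, β + n).
Batch 1: sum of counts S = 60 over n = 5 pages.
After batch 1: Gamma(α+S, β+n) = Gamma(9.2+60, 4.1+5) = Gamma(69.2, 9.1).
Batch 2: sum of counts S = 59 over n = 6 pages.
After batch 2: Gamma(α+S, β+n) = Gamma(69.2+59, 9.1+6) = Gamma(128.2, 15.1).
SD = √α/β = √128.2/15.1 = 0.7498.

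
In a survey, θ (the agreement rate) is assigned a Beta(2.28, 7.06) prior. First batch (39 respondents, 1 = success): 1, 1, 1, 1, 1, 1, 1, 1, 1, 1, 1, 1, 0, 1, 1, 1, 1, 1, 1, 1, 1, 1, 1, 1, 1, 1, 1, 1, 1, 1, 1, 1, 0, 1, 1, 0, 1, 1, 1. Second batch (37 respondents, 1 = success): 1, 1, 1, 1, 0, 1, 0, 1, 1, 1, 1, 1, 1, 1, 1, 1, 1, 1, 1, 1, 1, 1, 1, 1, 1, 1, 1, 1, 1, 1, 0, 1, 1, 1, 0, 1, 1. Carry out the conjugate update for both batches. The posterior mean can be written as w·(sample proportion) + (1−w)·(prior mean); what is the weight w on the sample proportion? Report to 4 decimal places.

The Beta prior is conjugate to a Binomial/Bernoulli likelihood; the update adds successes to α and failures to β.
Total number of respondents: n = 39 + 37 = 76.
Posterior mean = (α₀+k)/(α₀+β₀+n) = [n/(α₀+β₀+n)]·(k/n) + [(α₀+β₀)/(α₀+β₀+n)]·α₀/(α₀+β₀), so only n and the prior enter the weight.
The weight on the data is w = n/(α₀+β₀+n) = 76/(2.28+7.06+76) = 76/85.34 = 0.8906.

0.8906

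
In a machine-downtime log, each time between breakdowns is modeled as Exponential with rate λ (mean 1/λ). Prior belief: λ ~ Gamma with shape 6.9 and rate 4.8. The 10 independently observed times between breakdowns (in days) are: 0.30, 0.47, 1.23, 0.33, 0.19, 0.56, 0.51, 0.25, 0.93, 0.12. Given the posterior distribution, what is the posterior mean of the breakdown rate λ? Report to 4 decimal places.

With a Gamma(shape α, rate β) prior on the exponential rate λ, the posterior after n observations with total T = Σxᵢ is Gamma(α+n, β+T).
Sum of observations T = 4.89 days; n = 10.
Posterior: Gamma(6.9+10, 4.8+4.89) = Gamma(16.9, 9.69).
Posterior mean of λ = α/β = 16.9/9.69 = 1.7441.

1.7441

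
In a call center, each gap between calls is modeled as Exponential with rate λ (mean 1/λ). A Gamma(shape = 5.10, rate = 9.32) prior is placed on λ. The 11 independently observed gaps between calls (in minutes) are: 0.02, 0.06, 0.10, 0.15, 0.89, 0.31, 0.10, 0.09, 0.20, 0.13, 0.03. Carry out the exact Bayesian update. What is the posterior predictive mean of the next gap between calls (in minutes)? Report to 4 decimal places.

0.7550

With a Gamma(shape α, rate β) prior on the exponential rate λ, the posterior after n observations with total T = Σxᵢ is Gamma(α+n, β+T).
Sum of observations T = 2.08 minutes; n = 11.
Posterior: Gamma(5.10+11, 9.32+2.08) = Gamma(16.10, 11.40).
The predictive distribution for the next observation is Lomax; its mean is β/(α−1) = 11.40/15.10 = 0.7550.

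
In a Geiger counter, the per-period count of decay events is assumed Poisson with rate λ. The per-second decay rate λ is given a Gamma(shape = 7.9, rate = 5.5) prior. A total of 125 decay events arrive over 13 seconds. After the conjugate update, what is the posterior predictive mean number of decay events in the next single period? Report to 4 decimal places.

7.1838

With a Gamma(shape α, rate β) prior, the Poisson likelihood is conjugate: the posterior is Gamma(α + ΣXᵢ, β + n).
Posterior: Gamma(α+S, β+n) = Gamma(7.9+125, 5.5+13) = Gamma(132.9, 18.5).
The predictive distribution for one future period is NegBinom with mean α/β = 7.1838.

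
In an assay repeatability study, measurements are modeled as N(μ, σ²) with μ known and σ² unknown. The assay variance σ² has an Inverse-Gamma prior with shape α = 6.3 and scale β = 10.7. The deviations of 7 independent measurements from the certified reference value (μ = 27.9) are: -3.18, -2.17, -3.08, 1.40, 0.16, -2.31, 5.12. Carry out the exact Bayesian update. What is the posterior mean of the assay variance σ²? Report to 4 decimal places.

4.5025

With known mean μ and an Inverse-Gamma(α, β) prior on σ², the Normal likelihood is conjugate: posterior is Inv-Gamma(α + n/2, β + Σ(xᵢ−μ)²/2).
Σ(xᵢ−μ)² = (-3.18)² + (-2.17)² + (-3.08)² + (1.40)² + (0.16)² + (-2.31)² + (5.12)² = 57.8438.
Posterior: Inv-Gamma(6.3 + 7/2, 10.7 + 57.8438/2) = Inv-Gamma(9.80, 39.62190).
E[σ²|data] = β/(α−1) = 39.62190/8.80 = 4.5025.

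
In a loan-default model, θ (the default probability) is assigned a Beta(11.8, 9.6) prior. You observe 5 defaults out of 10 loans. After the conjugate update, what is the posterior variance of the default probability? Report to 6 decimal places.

0.007678

The Beta prior is conjugate to a Binomial/Bernoulli likelihood; the update adds successes to α and failures to β.
Posterior: Beta(α+k, β+n−k) = Beta(11.8+5, 9.6+5) = Beta(16.8, 14.6).
Var = αβ/((α+β)²(α+β+1)) = 16.8·14.6/(31.4²·32.4) = 0.007678.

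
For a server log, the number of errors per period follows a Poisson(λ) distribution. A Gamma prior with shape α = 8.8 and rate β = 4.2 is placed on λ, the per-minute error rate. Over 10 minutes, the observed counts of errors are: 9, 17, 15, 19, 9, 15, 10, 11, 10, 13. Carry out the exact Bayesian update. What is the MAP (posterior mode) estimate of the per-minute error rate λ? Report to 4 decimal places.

9.5634

With a Gamma(shape α, rate β) prior, the Poisson likelihood is conjugate: the posterior is Gamma(α + ΣXᵢ, β + n).
Sum of counts S = 128 over n = 10 minutes.
Posterior: Gamma(α+S, β+n) = Gamma(8.8+128, 4.2+10) = Gamma(136.8, 14.2).
Mode of Gamma(α,β) for α≥1 is (α−1)/β = 135.8/14.2 = 9.5634.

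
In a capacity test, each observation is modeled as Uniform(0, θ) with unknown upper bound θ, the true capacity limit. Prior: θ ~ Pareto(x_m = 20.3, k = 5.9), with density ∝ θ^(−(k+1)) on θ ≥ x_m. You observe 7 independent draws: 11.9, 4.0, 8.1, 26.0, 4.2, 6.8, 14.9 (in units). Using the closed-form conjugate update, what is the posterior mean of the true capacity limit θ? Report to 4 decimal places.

28.1849

A Pareto(scale x_m, shape k) prior on the upper bound θ of Uniform(0, θ) is conjugate: posterior is Pareto(max(x_m, max xᵢ), k + n).
Sample maximum = 26.0; prior scale x_m = 20.3 → posterior scale = max = 26.0.
Posterior shape = 5.9 + 7 = 12.9.
E[θ|data] = k·x_m/(k−1) = 12.9·26.0/11.9 = 28.1849.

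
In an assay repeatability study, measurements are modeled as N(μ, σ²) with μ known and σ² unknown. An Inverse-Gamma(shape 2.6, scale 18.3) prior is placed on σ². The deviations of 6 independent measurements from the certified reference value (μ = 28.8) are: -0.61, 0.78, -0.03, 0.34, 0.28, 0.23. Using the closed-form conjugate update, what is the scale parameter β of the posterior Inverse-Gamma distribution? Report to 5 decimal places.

With known mean μ and an Inverse-Gamma(α, β) prior on σ², the Normal likelihood is conjugate: posterior is Inv-Gamma(α + n/2, β + Σ(xᵢ−μ)²/2).
Σ(xᵢ−μ)² = (-0.61)² + (0.78)² + (-0.03)² + (0.34)² + (0.28)² + (0.23)² = 1.2283.
Posterior: Inv-Gamma(2.6 + 6/2, 18.3 + 1.2283/2) = Inv-Gamma(5.60, 18.91415).
Posterior β = 18.91415.

18.91415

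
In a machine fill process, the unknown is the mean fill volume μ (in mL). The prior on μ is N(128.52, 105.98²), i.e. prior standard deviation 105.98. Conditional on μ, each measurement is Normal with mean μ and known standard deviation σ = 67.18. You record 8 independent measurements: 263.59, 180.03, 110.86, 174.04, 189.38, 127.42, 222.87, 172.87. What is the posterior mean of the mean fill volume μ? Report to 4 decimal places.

For Normal data with known variance σ², a Normal(μ₀, σ₀²) prior on μ is conjugate. Posterior precision = 1/σ₀² + n/σ²; posterior mean is the precision-weighted average of μ₀ and x̄.
Σxᵢ = 263.59 + 180.03 + 110.86 + 174.04 + 189.38 + 127.42 + 222.87 + 172.87 = 1441.06, so n·x̄ = 1441.06.
σ₀² = 105.98² = 11231.7604, σ² = 67.18² = 4513.1524; σ² + n·σ₀² = 4513.1524 + 8·11231.7604 = 94367.2356.
Posterior mean = (μ₀/σ₀² + n·x̄/σ²)/(1/σ₀² + n/σ²) = (σ²·μ₀ + σ₀²·n·x̄)/(σ² + n·σ₀²) = (4513.1524·128.52 + 11231.7604·1441.06)/94367.2356 = 16765670.988472/94367.2356 = 177.6641.

177.6641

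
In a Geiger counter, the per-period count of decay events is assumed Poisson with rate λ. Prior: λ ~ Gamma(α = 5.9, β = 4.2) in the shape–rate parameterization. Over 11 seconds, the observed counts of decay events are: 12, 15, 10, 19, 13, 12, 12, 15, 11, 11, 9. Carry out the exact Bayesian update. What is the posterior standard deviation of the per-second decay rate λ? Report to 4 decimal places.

0.7919

With a Gamma(shape α, rate β) prior, the Poisson likelihood is conjugate: the posterior is Gamma(α + ΣXᵢ, β + n).
Sum of counts S = 139 over n = 11 seconds.
Posterior: Gamma(α+S, β+n) = Gamma(5.9+139, 4.2+11) = Gamma(144.9, 15.2).
SD = √α/β = √144.9/15.2 = 0.7919.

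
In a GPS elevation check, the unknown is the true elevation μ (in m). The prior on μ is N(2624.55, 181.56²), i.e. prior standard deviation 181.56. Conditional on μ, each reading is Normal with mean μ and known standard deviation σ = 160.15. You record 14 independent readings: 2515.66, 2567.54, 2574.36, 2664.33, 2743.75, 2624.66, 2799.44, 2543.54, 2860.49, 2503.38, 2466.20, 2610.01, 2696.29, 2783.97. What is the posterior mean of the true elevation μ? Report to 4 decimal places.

For Normal data with known variance σ², a Normal(μ₀, σ₀²) prior on μ is conjugate. Posterior precision = 1/σ₀² + n/σ²; posterior mean is the precision-weighted average of μ₀ and x̄.
Σxᵢ = 2515.66 + 2567.54 + 2574.36 + 2664.33 + 2743.75 + 2624.66 + 2799.44 + 2543.54 + 2860.49 + 2503.38 + 2466.20 + 2610.01 + 2696.29 + 2783.97 = 36953.62, so n·x̄ = 36953.62.
σ₀² = 181.56² = 32964.0336, σ² = 160.15² = 25648.0225; σ² + n·σ₀² = 25648.0225 + 14·32964.0336 = 487144.4929.
Posterior mean = (μ₀/σ₀² + n·x̄/σ²)/(1/σ₀² + n/σ²) = (σ²·μ₀ + σ₀²·n·x̄)/(σ² + n·σ₀²) = (25648.0225·2624.55 + 32964.0336·36953.62)/487144.4929 = 1285454888.774007/487144.4929 = 2638.7548.

2638.7548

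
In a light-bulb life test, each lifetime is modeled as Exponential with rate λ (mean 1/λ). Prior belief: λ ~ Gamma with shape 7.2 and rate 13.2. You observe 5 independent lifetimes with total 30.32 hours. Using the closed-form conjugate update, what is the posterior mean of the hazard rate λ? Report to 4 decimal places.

With a Gamma(shape α, rate β) prior on the exponential rate λ, the posterior after n observations with total T = Σxᵢ is Gamma(α+n, β+T).
Posterior: Gamma(7.2+5, 13.2+30.32) = Gamma(12.2, 43.52).
Posterior mean of λ = α/β = 12.2/43.52 = 0.2803.

0.2803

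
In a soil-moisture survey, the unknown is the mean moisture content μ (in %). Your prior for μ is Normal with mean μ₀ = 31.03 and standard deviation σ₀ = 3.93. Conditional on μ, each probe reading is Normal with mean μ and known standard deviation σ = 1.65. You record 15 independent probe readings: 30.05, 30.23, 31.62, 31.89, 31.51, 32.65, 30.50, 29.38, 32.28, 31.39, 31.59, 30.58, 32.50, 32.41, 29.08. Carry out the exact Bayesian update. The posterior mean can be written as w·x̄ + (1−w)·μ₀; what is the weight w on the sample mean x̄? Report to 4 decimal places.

For Normal data with known variance σ², a Normal(μ₀, σ₀²) prior on μ is conjugate. Posterior precision = 1/σ₀² + n/σ²; posterior mean is the precision-weighted average of μ₀ and x̄.
σ₀² = 3.93² = 15.4449, σ² = 1.65² = 2.7225. Prior precision 1/σ₀² = 1/15.4449; data precision n/σ² = 15/2.7225.
w = (n/σ²)/(1/σ₀² + n/σ²) = n·σ₀²/(σ² + n·σ₀²) = 15·15.4449/(2.7225 + 15·15.4449) = 231.6735/234.396 = 0.9884.

0.9884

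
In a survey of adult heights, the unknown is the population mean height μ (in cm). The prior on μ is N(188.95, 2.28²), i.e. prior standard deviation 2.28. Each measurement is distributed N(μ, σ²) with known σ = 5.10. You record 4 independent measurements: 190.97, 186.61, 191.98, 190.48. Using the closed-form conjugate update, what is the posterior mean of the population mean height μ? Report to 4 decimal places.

For Normal data with known variance σ², a Normal(μ₀, σ₀²) prior on μ is conjugate. Posterior precision = 1/σ₀² + n/σ²; posterior mean is the precision-weighted average of μ₀ and x̄.
Σxᵢ = 190.97 + 186.61 + 191.98 + 190.48 = 760.04, so n·x̄ = 760.04.
σ₀² = 2.28² = 5.1984, σ² = 5.10² = 26.01; σ² + n·σ₀² = 26.01 + 4·5.1984 = 46.8036.
Posterior mean = (μ₀/σ₀² + n·x̄/σ²)/(1/σ₀² + n/σ²) = (σ²·μ₀ + σ₀²·n·x̄)/(σ² + n·σ₀²) = (26.01·188.95 + 5.1984·760.04)/46.8036 = 8865.581436/46.8036 = 189.4209.

189.4209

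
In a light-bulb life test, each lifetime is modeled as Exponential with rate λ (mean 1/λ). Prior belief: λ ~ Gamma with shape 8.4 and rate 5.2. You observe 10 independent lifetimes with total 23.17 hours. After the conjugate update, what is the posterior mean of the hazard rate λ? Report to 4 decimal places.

0.6486

With a Gamma(shape α, rate β) prior on the exponential rate λ, the posterior after n observations with total T = Σxᵢ is Gamma(α+n, β+T).
Posterior: Gamma(8.4+10, 5.2+23.17) = Gamma(18.4, 28.37).
Posterior mean of λ = α/β = 18.4/28.37 = 0.6486.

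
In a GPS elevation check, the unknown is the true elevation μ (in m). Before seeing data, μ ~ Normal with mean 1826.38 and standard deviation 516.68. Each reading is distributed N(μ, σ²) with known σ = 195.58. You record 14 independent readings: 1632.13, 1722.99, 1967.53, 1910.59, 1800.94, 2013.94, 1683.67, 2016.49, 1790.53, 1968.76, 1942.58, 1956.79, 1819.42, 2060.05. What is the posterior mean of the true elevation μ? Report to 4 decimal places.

For Normal data with known variance σ², a Normal(μ₀, σ₀²) prior on μ is conjugate. Posterior precision = 1/σ₀² + n/σ²; posterior mean is the precision-weighted average of μ₀ and x̄.
Σxᵢ = 1632.13 + 1722.99 + 1967.53 + 1910.59 + 1800.94 + 2013.94 + 1683.67 + 2016.49 + 1790.53 + 1968.76 + 1942.58 + 1956.79 + 1819.42 + 2060.05 = 26286.41, so n·x̄ = 26286.41.
σ₀² = 516.68² = 266958.2224, σ² = 195.58² = 38251.5364; σ² + n·σ₀² = 38251.5364 + 14·266958.2224 = 3775666.65.
Posterior mean = (μ₀/σ₀² + n·x̄/σ²)/(1/σ₀² + n/σ²) = (σ²·μ₀ + σ₀²·n·x̄)/(σ² + n·σ₀²) = (38251.5364·1826.38 + 266958.2224·26286.41)/3775666.65 = 7087235127.927816/3775666.65 = 1877.0818.

1877.0818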